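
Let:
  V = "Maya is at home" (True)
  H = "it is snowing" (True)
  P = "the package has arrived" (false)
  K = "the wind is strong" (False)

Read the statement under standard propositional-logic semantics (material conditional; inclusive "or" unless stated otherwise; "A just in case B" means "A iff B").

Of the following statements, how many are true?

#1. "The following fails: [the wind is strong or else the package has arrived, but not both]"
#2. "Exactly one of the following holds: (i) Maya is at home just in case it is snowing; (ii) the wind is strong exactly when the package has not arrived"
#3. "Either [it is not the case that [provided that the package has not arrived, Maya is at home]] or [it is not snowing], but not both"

2

#1: In symbols: ¬(K ⊕ P)

K ⊕ P = F ⊕ F = F
¬(K ⊕ P) = ¬F = T
So #1 is true.

#2: Formalization: (V ↔ H) ⊕ (K ↔ ¬P)

V ↔ H = T ↔ T = T
¬P = ¬F = T
K ↔ ¬P = F ↔ T = F
(V ↔ H) ⊕ (K ↔ ¬P) = T ⊕ F = T
Hence #2 is true.

#3: This is ¬(¬P → V) ⊕ ¬H.

¬P = ¬F = T
¬P → V = T → T = T
¬(¬P → V) = ¬T = F
¬H = ¬T = F
¬(¬P → V) ⊕ ¬H = F ⊕ F = F
So #3 is false.

2 of the 3 statements are true (#1, #2).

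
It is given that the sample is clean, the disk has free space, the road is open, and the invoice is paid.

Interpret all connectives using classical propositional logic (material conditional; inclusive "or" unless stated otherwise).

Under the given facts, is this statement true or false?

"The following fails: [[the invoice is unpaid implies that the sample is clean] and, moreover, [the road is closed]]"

True.

Let W = "the invoice is paid" (T), P = "the sample is contaminated" (F), K = "the road is closed" (F).
Formalization: ~((~W -> ~P) & K)

~W = ~T = F
~P = ~F = T
~W -> ~P = F -> T = T
(~W -> ~P) & K = T & F = F
~((~W -> ~P) & K) = ~F = T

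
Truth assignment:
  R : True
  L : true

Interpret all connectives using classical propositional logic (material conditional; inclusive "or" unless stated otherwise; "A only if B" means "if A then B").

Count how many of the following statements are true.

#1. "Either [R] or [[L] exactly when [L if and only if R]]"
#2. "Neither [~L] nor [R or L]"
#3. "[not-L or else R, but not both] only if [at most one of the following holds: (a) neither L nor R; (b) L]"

2

#1: Parsed as R ∨ (L ↔ (L ↔ R))

L ↔ R = T ↔ T = T
L ↔ (L ↔ R) = T ↔ T = T
R ∨ (L ↔ (L ↔ R)) = T ∨ T = T
So #1 is true.

#2: Formalization: ¬L ↓ (R ∨ L)

¬L = ¬T = F
R ∨ L = T ∨ T = T
¬L ↓ (R ∨ L) = F ↓ T = F
Hence #2 is false.

#3: Formalization: (¬L ⊕ R) → ((L ↓ R) ↑ L)

¬L = ¬T = F
¬L ⊕ R = F ⊕ T = T
L ↓ R = T ↓ T = F
(L ↓ R) ↑ L = F ↑ T = T
(¬L ⊕ R) → ((L ↓ R) ↑ L) = T → T = T
Thus #3 is true.

2 of the 3 statements are true.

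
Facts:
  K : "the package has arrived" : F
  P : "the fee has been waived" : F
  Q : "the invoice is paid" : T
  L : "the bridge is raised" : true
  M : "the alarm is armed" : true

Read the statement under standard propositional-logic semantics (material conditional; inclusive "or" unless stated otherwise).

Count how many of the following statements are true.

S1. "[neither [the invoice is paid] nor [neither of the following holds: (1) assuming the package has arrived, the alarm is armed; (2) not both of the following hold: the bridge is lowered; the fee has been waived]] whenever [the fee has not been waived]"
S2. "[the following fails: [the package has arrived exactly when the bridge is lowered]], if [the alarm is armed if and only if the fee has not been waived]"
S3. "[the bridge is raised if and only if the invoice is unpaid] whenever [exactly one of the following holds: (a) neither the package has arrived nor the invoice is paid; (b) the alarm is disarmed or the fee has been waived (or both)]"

1

S1: Formalization: not P -> (Q nor ((K -> M) nor (not L nand P)))

not P = not False = True
K -> M = False -> True = True
not L = not True = False
not L nand P = False nand False = True
(K -> M) nor (not L nand P) = True nor True = False
Q nor ((K -> M) nor (not L nand P)) = True nor False = False
not P -> (Q nor ((K -> M) nor (not L nand P))) = True -> False = False
Thus S1 is false.

S2: Parsed as (M iff not P) -> not (K iff not L)

not P = not False = True
M iff not P = True iff True = True
not L = not True = False
K iff not L = False iff False = True
not (K iff not L) = not True = False
(M iff not P) -> not (K iff not L) = True -> False = False
Hence S2 is false.

S3: This is ((K nor Q) xor (not M or P)) -> (L iff not Q).

K nor Q = False nor True = False
not M = not True = False
not M or P = False or False = False
(K nor Q) xor (not M or P) = False xor False = False
not Q = not True = False
L iff not Q = True iff False = False
((K nor Q) xor (not M or P)) -> (L iff not Q) = False -> False = True
So S3 is true.

True statements: 1.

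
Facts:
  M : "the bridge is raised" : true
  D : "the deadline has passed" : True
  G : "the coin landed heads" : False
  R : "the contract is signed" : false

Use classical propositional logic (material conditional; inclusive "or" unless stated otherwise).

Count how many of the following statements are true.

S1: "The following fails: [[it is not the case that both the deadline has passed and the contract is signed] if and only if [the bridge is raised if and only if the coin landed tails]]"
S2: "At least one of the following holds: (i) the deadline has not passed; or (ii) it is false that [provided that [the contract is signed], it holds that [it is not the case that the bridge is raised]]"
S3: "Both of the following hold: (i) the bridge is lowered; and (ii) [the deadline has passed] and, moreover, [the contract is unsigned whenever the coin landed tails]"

0

S1: Parsed as not ((D nand R) iff (M iff not G))

D nand R = True nand False = True
not G = not False = True
M iff not G = True iff True = True
(D nand R) iff (M iff not G) = True iff True = True
not ((D nand R) iff (M iff not G)) = not True = False
So S1 is false.

S2: Parsed as not D or not (R -> not M)

not D = not True = False
not M = not True = False
R -> not M = False -> False = True
not (R -> not M) = not True = False
not D or not (R -> not M) = False or False = False
Hence S2 is false.

S3: Parsed as not M and (D and (not G -> not R))

not M = not True = False
not G = not False = True
not R = not False = True
not G -> not R = True -> True = True
D and (not G -> not R) = True and True = True
not M and (D and (not G -> not R)) = False and True = False
Hence S3 is false.

True statements: 0 (none).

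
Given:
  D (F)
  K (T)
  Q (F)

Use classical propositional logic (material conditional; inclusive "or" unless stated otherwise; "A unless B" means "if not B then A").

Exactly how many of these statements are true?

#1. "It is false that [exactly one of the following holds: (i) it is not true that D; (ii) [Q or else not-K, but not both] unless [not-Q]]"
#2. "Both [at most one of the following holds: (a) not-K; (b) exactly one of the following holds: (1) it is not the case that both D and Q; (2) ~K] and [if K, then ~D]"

#1: In symbols: ¬(¬D ⊕ ((Q ⊕ ¬K) ∨ ¬Q))

¬D = ¬F = T
¬K = ¬T = F
Q ⊕ ¬K = F ⊕ F = F
¬Q = ¬F = T
(Q ⊕ ¬K) ∨ ¬Q = F ∨ T = T
¬D ⊕ ((Q ⊕ ¬K) ∨ ¬Q) = T ⊕ T = F
¬(¬D ⊕ ((Q ⊕ ¬K) ∨ ¬Q)) = ¬F = T
Thus #1 is true.

#2: Formalization: (¬K ↑ ((D ↑ Q) ⊕ ¬K)) ∧ (K → ¬D)

¬K = ¬T = F
D ↑ Q = F ↑ F = T
¬K = ¬T = F
(D ↑ Q) ⊕ ¬K = T ⊕ F = T
¬K ↑ ((D ↑ Q) ⊕ ¬K) = F ↑ T = T
¬D = ¬F = T
K → ¬D = T → T = T
(¬K ↑ ((D ↑ Q) ⊕ ¬K)) ∧ (K → ¬D) = T ∧ T = T
So #2 is true.

True statements: 2 (#1, #2).

2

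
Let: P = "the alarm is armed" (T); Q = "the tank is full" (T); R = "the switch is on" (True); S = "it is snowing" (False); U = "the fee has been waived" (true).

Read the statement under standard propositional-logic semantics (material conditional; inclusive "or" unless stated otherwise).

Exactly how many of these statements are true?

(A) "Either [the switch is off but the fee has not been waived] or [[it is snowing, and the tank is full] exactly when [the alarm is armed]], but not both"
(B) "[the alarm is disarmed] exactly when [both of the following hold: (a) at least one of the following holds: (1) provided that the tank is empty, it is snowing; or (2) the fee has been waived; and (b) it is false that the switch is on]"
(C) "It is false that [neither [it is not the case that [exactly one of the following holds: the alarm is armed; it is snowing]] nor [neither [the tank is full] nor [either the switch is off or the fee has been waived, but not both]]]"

1

(A): Parsed as (~R & ~U) xor ((S & Q) <-> P)

~R = ~T = F
~U = ~T = F
~R & ~U = F & F = F
S & Q = F & T = F
(S & Q) <-> P = F <-> T = F
(~R & ~U) xor ((S & Q) <-> P) = F xor F = F
So (A) is false.

(B): In symbols: ~P <-> (((~Q -> S) | U) & ~R)

~P = ~T = F
~Q = ~T = F
~Q -> S = F -> F = T
(~Q -> S) | U = T | T = T
~R = ~T = F
((~Q -> S) | U) & ~R = T & F = F
~P <-> (((~Q -> S) | U) & ~R) = F <-> F = T
So (B) is true.

(C): Parsed as ~(~(P xor S) nor (Q nor (~R xor U)))

P xor S = T xor F = T
~(P xor S) = ~T = F
~R = ~T = F
~R xor U = F xor T = T
Q nor (~R xor U) = T nor T = F
~(P xor S) nor (Q nor (~R xor U)) = F nor F = T
~(~(P xor S) nor (Q nor (~R xor U))) = ~T = F
So (C) is false.

True statements: 1 ((B)).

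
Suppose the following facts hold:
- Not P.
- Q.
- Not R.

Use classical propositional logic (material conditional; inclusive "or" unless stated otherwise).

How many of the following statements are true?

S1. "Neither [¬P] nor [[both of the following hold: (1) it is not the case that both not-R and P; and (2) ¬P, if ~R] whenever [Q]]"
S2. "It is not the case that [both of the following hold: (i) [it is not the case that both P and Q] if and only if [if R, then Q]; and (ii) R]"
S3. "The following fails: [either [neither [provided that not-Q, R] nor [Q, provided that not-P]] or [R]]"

2

S1: In symbols: ¬P ↓ (Q → ((¬R ↑ P) ∧ (¬R → ¬P)))

¬P = ¬F = T
¬R = ¬F = T
¬R ↑ P = T ↑ F = T
¬R = ¬F = T
¬P = ¬F = T
¬R → ¬P = T → T = T
(¬R ↑ P) ∧ (¬R → ¬P) = T ∧ T = T
Q → ((¬R ↑ P) ∧ (¬R → ¬P)) = T → T = T
¬P ↓ (Q → ((¬R ↑ P) ∧ (¬R → ¬P))) = T ↓ T = F
Hence S1 is false.

S2: Formalization: ¬(((P ↑ Q) ↔ (R → Q)) ∧ R)

P ↑ Q = F ↑ T = T
R → Q = F → T = T
(P ↑ Q) ↔ (R → Q) = T ↔ T = T
((P ↑ Q) ↔ (R → Q)) ∧ R = T ∧ F = F
¬(((P ↑ Q) ↔ (R → Q)) ∧ R) = ¬F = T
So S2 is true.

S3: Formalization: ¬(((¬Q → R) ↓ (¬P → Q)) ∨ R)

¬Q = ¬T = F
¬Q → R = F → F = T
¬P = ¬F = T
¬P → Q = T → T = T
(¬Q → R) ↓ (¬P → Q) = T ↓ T = F
((¬Q → R) ↓ (¬P → Q)) ∨ R = F ∨ F = F
¬(((¬Q → R) ↓ (¬P → Q)) ∨ R) = ¬F = T
So S3 is true.

True statements: 2 (S2, S3).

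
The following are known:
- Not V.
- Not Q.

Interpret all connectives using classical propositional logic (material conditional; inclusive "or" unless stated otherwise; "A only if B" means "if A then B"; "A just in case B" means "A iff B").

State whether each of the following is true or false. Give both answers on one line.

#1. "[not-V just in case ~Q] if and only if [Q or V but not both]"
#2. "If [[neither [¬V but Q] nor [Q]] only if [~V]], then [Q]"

#1: This is (not V iff not Q) iff (Q xor V).

not V = not False = True
not Q = not False = True
not V iff not Q = True iff True = True
Q xor V = False xor False = False
(not V iff not Q) iff (Q xor V) = True iff False = False
So #1 is false.

#2: Parsed as (((not V and Q) nor Q) -> not V) -> Q

not V = not False = True
not V and Q = True and False = False
(not V and Q) nor Q = False nor False = True
not V = not False = True
((not V and Q) nor Q) -> not V = True -> True = True
(((not V and Q) nor Q) -> not V) -> Q = True -> False = False
So #2 is false.

#1 F, #2 F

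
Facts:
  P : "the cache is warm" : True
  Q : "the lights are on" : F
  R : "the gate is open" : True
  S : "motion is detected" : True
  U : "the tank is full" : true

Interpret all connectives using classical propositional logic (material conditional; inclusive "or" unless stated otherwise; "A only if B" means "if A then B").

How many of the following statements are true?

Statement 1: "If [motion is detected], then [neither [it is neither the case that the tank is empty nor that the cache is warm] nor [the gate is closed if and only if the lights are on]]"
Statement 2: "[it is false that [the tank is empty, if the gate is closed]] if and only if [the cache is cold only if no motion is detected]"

0

Statement 1: In symbols: S -> ((~U nor P) nor (~R <-> Q))

~U = ~T = F
~U nor P = F nor T = F
~R = ~T = F
~R <-> Q = F <-> F = T
(~U nor P) nor (~R <-> Q) = F nor T = F
S -> ((~U nor P) nor (~R <-> Q)) = T -> F = F
So Statement 1 is false.

Statement 2: Formalization: ~(~R -> ~U) <-> (~P -> ~S)

~R = ~T = F
~U = ~T = F
~R -> ~U = F -> F = T
~(~R -> ~U) = ~T = F
~P = ~T = F
~S = ~T = F
~P -> ~S = F -> F = T
~(~R -> ~U) <-> (~P -> ~S) = F <-> T = F
So Statement 2 is false.

0 of the 2 statements are true (none).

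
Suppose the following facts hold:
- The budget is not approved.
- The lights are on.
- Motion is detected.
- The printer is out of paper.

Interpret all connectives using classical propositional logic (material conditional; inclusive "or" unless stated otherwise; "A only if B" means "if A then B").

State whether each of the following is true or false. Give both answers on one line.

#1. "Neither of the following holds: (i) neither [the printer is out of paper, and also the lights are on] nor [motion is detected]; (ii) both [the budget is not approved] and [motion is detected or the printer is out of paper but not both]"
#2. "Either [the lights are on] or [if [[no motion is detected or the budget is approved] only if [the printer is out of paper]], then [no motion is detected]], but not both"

Let P = "the printer has paper" (False), K = "the lights are on" (True), L = "motion is detected" (True), W = "the budget is approved" (False).

#1: This is ((not P and K) nor L) nor (not W and (L xor not P)).

not P = not False = True
not P and K = True and True = True
(not P and K) nor L = True nor True = False
not W = not False = True
not P = not False = True
L xor not P = True xor True = False
not W and (L xor not P) = True and False = False
((not P and K) nor L) nor (not W and (L xor not P)) = False nor False = True
Thus #1 is true.

#2: Formalization: K xor (((not L or W) -> not P) -> not L)

not L = not True = False
not L or W = False or False = False
not P = not False = True
(not L or W) -> not P = False -> True = True
not L = not True = False
((not L or W) -> not P) -> not L = True -> False = False
K xor (((not L or W) -> not P) -> not L) = True xor False = True
So #2 is true.

#1 true; #2 true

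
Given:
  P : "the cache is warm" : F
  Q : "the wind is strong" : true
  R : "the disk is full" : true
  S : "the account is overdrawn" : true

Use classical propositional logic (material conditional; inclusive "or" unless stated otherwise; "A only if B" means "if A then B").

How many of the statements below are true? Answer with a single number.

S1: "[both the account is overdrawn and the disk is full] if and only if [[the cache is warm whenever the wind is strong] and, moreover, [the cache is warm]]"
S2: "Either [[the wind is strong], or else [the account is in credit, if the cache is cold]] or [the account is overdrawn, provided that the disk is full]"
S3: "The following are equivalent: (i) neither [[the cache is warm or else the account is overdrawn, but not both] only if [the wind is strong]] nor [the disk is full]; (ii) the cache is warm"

S1: This is (S ∧ R) ↔ ((Q → P) ∧ P).

S ∧ R = T ∧ T = T
Q → P = T → F = F
(Q → P) ∧ P = F ∧ F = F
(S ∧ R) ↔ ((Q → P) ∧ P) = T ↔ F = F
So S1 is false.

S2: Formalization: (Q ∨ (¬P → ¬S)) ∨ (R → S)

¬P = ¬F = T
¬S = ¬T = F
¬P → ¬S = T → F = F
Q ∨ (¬P → ¬S) = T ∨ F = T
R → S = T → T = T
(Q ∨ (¬P → ¬S)) ∨ (R → S) = T ∨ T = T
So S2 is true.

S3: This is (((P ⊕ S) → Q) ↓ R) ↔ P.

P ⊕ S = F ⊕ T = T
(P ⊕ S) → Q = T → T = T
((P ⊕ S) → Q) ↓ R = T ↓ T = F
(((P ⊕ S) → Q) ↓ R) ↔ P = F ↔ F = T
So S3 is true.

True statements: 2 (S2, S3).

2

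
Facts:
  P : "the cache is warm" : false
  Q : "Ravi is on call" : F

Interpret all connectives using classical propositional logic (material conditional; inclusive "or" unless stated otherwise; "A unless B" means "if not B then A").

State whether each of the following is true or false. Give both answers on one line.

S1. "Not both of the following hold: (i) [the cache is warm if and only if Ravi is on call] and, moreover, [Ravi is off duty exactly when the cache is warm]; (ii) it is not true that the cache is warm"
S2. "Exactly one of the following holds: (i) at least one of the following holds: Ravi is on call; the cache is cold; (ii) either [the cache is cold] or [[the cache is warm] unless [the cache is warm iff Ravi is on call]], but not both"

S1 True, S2 True

S1: Formalization: ((P ↔ Q) ∧ (¬Q ↔ P)) ↑ ¬P

P ↔ Q = F ↔ F = T
¬Q = ¬F = T
¬Q ↔ P = T ↔ F = F
(P ↔ Q) ∧ (¬Q ↔ P) = T ∧ F = F
¬P = ¬F = T
((P ↔ Q) ∧ (¬Q ↔ P)) ↑ ¬P = F ↑ T = T
Thus S1 is true.

S2: Parsed as (Q ∨ ¬P) ⊕ (¬P ⊕ (P ∨ (P ↔ Q)))

¬P = ¬F = T
Q ∨ ¬P = F ∨ T = T
¬P = ¬F = T
P ↔ Q = F ↔ F = T
P ∨ (P ↔ Q) = F ∨ T = T
¬P ⊕ (P ∨ (P ↔ Q)) = T ⊕ T = F
(Q ∨ ¬P) ⊕ (¬P ⊕ (P ∨ (P ↔ Q))) = T ⊕ F = T
Thus S2 is true.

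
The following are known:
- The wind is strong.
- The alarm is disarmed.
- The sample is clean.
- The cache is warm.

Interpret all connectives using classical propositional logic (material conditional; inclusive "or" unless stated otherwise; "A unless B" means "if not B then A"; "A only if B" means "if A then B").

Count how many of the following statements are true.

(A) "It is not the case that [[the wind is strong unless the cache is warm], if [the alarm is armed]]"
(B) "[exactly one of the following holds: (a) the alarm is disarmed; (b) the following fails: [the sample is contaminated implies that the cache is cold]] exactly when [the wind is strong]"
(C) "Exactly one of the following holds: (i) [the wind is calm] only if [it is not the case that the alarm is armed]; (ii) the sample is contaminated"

2

Let L = "the alarm is armed" (F), U = "the wind is strong" (T), R = "the cache is warm" (T), Q = "the sample is contaminated" (F).

(A): Parsed as ~(L -> (U | R))

U | R = T | T = T
L -> (U | R) = F -> T = T
~(L -> (U | R)) = ~T = F
So (A) is false.

(B): Parsed as (~L xor ~(Q -> ~R)) <-> U

~L = ~F = T
~R = ~T = F
Q -> ~R = F -> F = T
~(Q -> ~R) = ~T = F
~L xor ~(Q -> ~R) = T xor F = T
(~L xor ~(Q -> ~R)) <-> U = T <-> T = T
Thus (B) is true.

(C): Parsed as (~U -> ~L) xor Q

~U = ~T = F
~L = ~F = T
~U -> ~L = F -> T = T
(~U -> ~L) xor Q = T xor F = T
So (C) is true.

2 of the 3 statements are true.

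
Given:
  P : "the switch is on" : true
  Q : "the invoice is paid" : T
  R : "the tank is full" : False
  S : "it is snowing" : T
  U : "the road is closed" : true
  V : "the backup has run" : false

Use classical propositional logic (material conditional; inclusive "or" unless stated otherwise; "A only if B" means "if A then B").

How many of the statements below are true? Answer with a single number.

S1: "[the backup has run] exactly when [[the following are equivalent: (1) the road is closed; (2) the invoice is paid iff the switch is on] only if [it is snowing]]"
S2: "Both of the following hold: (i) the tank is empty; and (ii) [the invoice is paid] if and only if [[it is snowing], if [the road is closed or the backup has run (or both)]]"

1

S1: Formalization: V iff ((U iff (Q iff P)) -> S)

Q iff P = True iff True = True
U iff (Q iff P) = True iff True = True
(U iff (Q iff P)) -> S = True -> True = True
V iff ((U iff (Q iff P)) -> S) = False iff True = False
Hence S1 is false.

S2: This is not R and (Q iff ((U or V) -> S)).

not R = not False = True
U or V = True or False = True
(U or V) -> S = True -> True = True
Q iff ((U or V) -> S) = True iff True = True
not R and (Q iff ((U or V) -> S)) = True and True = True
Thus S2 is true.

1 of the 2 statements is true (S2).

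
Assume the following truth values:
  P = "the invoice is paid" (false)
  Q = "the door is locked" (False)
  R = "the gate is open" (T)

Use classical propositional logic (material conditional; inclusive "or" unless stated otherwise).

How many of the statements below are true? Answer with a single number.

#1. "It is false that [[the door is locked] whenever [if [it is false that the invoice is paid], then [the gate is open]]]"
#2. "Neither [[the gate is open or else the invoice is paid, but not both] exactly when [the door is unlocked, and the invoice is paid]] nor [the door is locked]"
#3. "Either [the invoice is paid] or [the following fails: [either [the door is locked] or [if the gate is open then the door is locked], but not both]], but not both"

#1: In symbols: not ((not P -> R) -> Q)

not P = not False = True
not P -> R = True -> True = True
(not P -> R) -> Q = True -> False = False
not ((not P -> R) -> Q) = not False = True
Hence #1 is true.

#2: This is ((R xor P) iff (not Q and P)) nor Q.

R xor P = True xor False = True
not Q = not False = True
not Q and P = True and False = False
(R xor P) iff (not Q and P) = True iff False = False
((R xor P) iff (not Q and P)) nor Q = False nor False = True
So #2 is true.

#3: In symbols: P xor not (Q xor (R -> Q))

R -> Q = True -> False = False
Q xor (R -> Q) = False xor False = False
not (Q xor (R -> Q)) = not False = True
P xor not (Q xor (R -> Q)) = False xor True = True
So #3 is true.

Count: 3.

3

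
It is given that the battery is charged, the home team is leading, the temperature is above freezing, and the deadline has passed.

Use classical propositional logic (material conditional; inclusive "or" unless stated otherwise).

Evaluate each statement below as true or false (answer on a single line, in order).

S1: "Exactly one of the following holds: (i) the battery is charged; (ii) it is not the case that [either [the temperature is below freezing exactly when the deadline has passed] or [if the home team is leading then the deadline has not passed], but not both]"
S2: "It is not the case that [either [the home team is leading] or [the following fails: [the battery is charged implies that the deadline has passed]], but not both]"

S1 False; S2 False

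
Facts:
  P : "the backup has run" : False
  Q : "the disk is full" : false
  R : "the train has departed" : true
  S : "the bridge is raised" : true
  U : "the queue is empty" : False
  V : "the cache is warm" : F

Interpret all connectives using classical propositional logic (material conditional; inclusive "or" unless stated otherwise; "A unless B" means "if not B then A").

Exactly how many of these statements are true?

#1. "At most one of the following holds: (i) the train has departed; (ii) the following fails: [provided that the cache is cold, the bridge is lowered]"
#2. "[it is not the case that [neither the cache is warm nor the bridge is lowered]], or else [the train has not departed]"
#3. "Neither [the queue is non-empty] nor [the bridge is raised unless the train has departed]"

0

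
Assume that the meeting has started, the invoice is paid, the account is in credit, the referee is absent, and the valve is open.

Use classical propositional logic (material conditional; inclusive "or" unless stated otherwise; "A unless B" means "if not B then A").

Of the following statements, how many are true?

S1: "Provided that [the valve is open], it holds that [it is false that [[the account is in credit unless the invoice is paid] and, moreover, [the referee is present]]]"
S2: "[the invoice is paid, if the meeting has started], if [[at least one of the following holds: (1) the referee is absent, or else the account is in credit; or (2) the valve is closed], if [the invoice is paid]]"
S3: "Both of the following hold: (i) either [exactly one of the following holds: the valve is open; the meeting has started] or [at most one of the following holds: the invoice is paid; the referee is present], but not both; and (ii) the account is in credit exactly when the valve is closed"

2

Let U = "the valve is open" (True), R = "the account is overdrawn" (False), Q = "the invoice is paid" (True), S = "the referee is present" (False), P = "the meeting has started" (True).

S1: Formalization: U -> not ((not R or Q) and S)

not R = not False = True
not R or Q = True or True = True
(not R or Q) and S = True and False = False
not ((not R or Q) and S) = not False = True
U -> not ((not R or Q) and S) = True -> True = True
Hence S1 is true.

S2: Formalization: (Q -> ((not S or not R) or not U)) -> (P -> Q)

not S = not False = True
not R = not False = True
not S or not R = True or True = True
not U = not True = False
(not S or not R) or not U = True or False = True
Q -> ((not S or not R) or not U) = True -> True = True
P -> Q = True -> True = True
(Q -> ((not S or not R) or not U)) -> (P -> Q) = True -> True = True
Hence S2 is true.

S3: Parsed as ((U xor P) xor (Q nand S)) and (not R iff not U)

U xor P = True xor True = False
Q nand S = True nand False = True
(U xor P) xor (Q nand S) = False xor True = True
not R = not False = True
not U = not True = False
not R iff not U = True iff False = False
((U xor P) xor (Q nand S)) and (not R iff not U) = True and False = False
Thus S3 is false.

True statements: 2 (S1, S2).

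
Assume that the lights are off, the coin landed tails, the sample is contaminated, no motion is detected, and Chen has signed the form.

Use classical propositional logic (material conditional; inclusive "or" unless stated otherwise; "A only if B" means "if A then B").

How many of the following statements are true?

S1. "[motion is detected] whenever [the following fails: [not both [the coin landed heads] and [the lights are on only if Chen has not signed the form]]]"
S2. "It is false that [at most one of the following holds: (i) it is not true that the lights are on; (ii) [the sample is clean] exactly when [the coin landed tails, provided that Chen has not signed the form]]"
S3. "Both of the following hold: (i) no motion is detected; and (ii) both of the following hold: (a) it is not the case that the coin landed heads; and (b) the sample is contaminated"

2

Let Q = "the coin landed heads" (F), P = "the lights are on" (F), U = "Chen has signed the form" (T), S = "motion is detected" (F), R = "the sample is contaminated" (T).

S1: Parsed as ~(Q nand (P -> ~U)) -> S

~U = ~T = F
P -> ~U = F -> F = T
Q nand (P -> ~U) = F nand T = T
~(Q nand (P -> ~U)) = ~T = F
~(Q nand (P -> ~U)) -> S = F -> F = T
So S1 is true.

S2: In symbols: ~(~P nand (~R <-> (~U -> ~Q)))

~P = ~F = T
~R = ~T = F
~U = ~T = F
~Q = ~F = T
~U -> ~Q = F -> T = T
~R <-> (~U -> ~Q) = F <-> T = F
~P nand (~R <-> (~U -> ~Q)) = T nand F = T
~(~P nand (~R <-> (~U -> ~Q))) = ~T = F
So S2 is false.

S3: This is ~S & (~Q & R).

~S = ~F = T
~Q = ~F = T
~Q & R = T & T = T
~S & (~Q & R) = T & T = T
Hence S3 is true.

2 of the 3 statements are true (S1, S3).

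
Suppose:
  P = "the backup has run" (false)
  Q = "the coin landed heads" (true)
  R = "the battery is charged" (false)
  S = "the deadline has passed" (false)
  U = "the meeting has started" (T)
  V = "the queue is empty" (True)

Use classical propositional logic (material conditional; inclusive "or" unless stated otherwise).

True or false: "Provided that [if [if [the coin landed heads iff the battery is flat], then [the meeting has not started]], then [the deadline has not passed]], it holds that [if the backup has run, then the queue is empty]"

True.

Parsed as (((Q iff not R) -> not U) -> not S) -> (P -> V)

not R = not False = True
Q iff not R = True iff True = True
not U = not True = False
(Q iff not R) -> not U = True -> False = False
not S = not False = True
((Q iff not R) -> not U) -> not S = False -> True = True
P -> V = False -> True = True
(((Q iff not R) -> not U) -> not S) -> (P -> V) = True -> True = True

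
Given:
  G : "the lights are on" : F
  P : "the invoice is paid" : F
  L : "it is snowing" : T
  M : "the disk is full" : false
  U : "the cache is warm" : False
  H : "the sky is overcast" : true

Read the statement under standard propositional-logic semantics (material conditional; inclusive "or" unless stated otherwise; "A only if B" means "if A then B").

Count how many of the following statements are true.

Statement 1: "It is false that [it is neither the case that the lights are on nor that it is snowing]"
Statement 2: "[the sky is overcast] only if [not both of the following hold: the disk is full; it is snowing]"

Statement 1: In symbols: ~(G nor L)

G nor L = F nor T = F
~(G nor L) = ~F = T
So Statement 1 is true.

Statement 2: Formalization: H -> (M nand L)

M nand L = F nand T = T
H -> (M nand L) = T -> T = T
Thus Statement 2 is true.

2 of the 2 statements are true (Statement 1, Statement 2).

2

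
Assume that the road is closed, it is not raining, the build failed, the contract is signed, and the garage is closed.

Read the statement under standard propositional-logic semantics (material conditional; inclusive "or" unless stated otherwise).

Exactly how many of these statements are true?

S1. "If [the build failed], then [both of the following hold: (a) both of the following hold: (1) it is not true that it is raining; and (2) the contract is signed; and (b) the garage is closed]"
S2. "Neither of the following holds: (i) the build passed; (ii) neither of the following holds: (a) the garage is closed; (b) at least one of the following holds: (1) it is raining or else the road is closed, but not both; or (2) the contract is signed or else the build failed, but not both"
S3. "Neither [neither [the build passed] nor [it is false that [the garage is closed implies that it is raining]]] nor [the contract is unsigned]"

3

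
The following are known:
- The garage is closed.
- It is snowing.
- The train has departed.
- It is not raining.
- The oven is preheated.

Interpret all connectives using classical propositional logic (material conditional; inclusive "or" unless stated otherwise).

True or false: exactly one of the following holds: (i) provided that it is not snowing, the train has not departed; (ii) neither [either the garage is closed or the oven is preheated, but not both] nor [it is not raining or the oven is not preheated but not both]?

true

Let P = "it is snowing" (T), K = "the train has departed" (T), S = "the garage is closed" (T), V = "the oven is preheated" (T), G = "it is raining" (F).
Formalization: (~P -> ~K) xor ((S xor V) nor (~G xor ~V))

~P = ~T = F
~K = ~T = F
~P -> ~K = F -> F = T
S xor V = T xor T = F
~G = ~F = T
~V = ~T = F
~G xor ~V = T xor F = T
(S xor V) nor (~G xor ~V) = F nor T = F
(~P -> ~K) xor ((S xor V) nor (~G xor ~V)) = T xor F = T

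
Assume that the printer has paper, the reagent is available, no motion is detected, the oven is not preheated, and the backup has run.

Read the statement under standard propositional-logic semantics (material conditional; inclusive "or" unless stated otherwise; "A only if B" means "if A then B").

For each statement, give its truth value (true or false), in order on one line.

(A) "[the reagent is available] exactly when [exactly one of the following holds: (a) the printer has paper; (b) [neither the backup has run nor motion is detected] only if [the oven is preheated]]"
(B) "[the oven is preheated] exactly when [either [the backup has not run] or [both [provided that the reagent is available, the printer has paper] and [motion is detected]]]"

(A) False; (B) True

Let D = "the reagent is available" (T), G = "the printer has paper" (T), N = "the backup has run" (T), L = "motion is detected" (F), K = "the oven is preheated" (F).

(A): In symbols: D <-> (G xor ((N nor L) -> K))

N nor L = T nor F = F
(N nor L) -> K = F -> F = T
G xor ((N nor L) -> K) = T xor T = F
D <-> (G xor ((N nor L) -> K)) = T <-> F = F
Hence (A) is false.

(B): Parsed as K <-> (~N | ((D -> G) & L))

~N = ~T = F
D -> G = T -> T = T
(D -> G) & L = T & F = F
~N | ((D -> G) & L) = F | F = F
K <-> (~N | ((D -> G) & L)) = F <-> F = T
So (B) is true.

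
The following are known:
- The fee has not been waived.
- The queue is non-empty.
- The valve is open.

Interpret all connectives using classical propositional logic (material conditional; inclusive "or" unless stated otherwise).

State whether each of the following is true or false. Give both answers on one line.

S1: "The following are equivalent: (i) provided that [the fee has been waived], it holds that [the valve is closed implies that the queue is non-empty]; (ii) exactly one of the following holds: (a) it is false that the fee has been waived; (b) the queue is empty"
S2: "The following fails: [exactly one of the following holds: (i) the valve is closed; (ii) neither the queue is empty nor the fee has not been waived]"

Let L = "the fee has been waived" (False), K = "the valve is open" (True), U = "the queue is empty" (False).

S1: Parsed as (L -> (not K -> not U)) iff (not L xor U)

not K = not True = False
not U = not False = True
not K -> not U = False -> True = True
L -> (not K -> not U) = False -> True = True
not L = not False = True
not L xor U = True xor False = True
(L -> (not K -> not U)) iff (not L xor U) = True iff True = True
Hence S1 is true.

S2: This is not (not K xor (U nor not L)).

not K = not True = False
not L = not False = True
U nor not L = False nor True = False
not K xor (U nor not L) = False xor False = False
not (not K xor (U nor not L)) = not False = True
So S2 is true.

S1 true, S2 true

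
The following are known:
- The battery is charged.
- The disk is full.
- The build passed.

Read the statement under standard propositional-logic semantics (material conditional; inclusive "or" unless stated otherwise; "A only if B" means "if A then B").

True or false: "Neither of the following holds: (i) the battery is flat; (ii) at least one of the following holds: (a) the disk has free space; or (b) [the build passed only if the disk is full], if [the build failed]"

The statement is false.

Let N = "the battery is charged" (T), M = "the disk is full" (T), K = "the build passed" (T).
Formalization: ¬N ↓ (¬M ∨ (¬K → (K → M)))

¬N = ¬T = F
¬M = ¬T = F
¬K = ¬T = F
K → M = T → T = T
¬K → (K → M) = F → T = T
¬M ∨ (¬K → (K → M)) = F ∨ T = T
¬N ↓ (¬M ∨ (¬K → (K → M))) = F ↓ T = F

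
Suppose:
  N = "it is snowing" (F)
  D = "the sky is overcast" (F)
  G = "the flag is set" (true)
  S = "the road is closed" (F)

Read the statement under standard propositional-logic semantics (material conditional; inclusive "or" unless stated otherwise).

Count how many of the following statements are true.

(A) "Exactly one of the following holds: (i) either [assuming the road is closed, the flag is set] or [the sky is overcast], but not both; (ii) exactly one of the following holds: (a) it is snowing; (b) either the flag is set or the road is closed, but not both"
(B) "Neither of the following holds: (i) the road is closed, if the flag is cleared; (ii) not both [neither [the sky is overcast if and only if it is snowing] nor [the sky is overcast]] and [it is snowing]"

(A): Parsed as ((S -> G) xor D) xor (N xor (G xor S))

S -> G = F -> T = T
(S -> G) xor D = T xor F = T
G xor S = T xor F = T
N xor (G xor S) = F xor T = T
((S -> G) xor D) xor (N xor (G xor S)) = T xor T = F
Thus (A) is false.

(B): Parsed as (~G -> S) nor (((D <-> N) nor D) nand N)

~G = ~T = F
~G -> S = F -> F = T
D <-> N = F <-> F = T
(D <-> N) nor D = T nor F = F
((D <-> N) nor D) nand N = F nand F = T
(~G -> S) nor (((D <-> N) nor D) nand N) = T nor T = F
Hence (B) is false.

True statements: 0 (none).

0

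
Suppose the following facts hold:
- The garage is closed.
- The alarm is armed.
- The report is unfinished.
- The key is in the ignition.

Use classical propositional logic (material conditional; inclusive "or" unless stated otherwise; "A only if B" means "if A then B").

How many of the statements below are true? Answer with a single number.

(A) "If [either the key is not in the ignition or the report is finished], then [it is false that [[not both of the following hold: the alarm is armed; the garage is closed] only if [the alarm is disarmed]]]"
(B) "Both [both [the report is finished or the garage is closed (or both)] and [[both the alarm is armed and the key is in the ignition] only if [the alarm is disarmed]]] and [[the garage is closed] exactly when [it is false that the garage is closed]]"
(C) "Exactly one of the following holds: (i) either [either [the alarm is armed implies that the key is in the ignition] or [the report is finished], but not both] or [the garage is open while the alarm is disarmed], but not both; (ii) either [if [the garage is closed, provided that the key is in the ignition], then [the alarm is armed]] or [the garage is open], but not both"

1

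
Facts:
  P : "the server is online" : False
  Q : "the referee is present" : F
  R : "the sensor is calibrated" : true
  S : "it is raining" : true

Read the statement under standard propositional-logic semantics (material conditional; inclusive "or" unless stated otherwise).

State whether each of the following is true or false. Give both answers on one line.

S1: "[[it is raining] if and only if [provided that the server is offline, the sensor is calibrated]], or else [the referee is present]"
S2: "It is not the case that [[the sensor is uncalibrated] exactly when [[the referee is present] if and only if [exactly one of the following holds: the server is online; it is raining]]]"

S1: In symbols: (S ↔ (¬P → R)) ∨ Q

¬P = ¬F = T
¬P → R = T → T = T
S ↔ (¬P → R) = T ↔ T = T
(S ↔ (¬P → R)) ∨ Q = T ∨ F = T
Thus S1 is true.

S2: Formalization: ¬(¬R ↔ (Q ↔ (P ⊕ S)))

¬R = ¬T = F
P ⊕ S = F ⊕ T = T
Q ↔ (P ⊕ S) = F ↔ T = F
¬R ↔ (Q ↔ (P ⊕ S)) = F ↔ F = T
¬(¬R ↔ (Q ↔ (P ⊕ S))) = ¬T = F
Thus S2 is false.

S1 true / S2 false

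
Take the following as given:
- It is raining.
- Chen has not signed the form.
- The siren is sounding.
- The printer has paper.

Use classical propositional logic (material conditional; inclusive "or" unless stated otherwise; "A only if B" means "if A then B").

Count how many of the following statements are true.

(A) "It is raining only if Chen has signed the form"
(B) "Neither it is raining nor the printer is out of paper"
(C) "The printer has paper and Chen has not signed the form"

1

Let D = "it is raining" (T), M = "Chen has signed the form" (F), N = "the printer has paper" (T).

(A): This is D → M.

D → M = T → F = F
So (A) is false.

(B): Parsed as D ↓ ¬N

¬N = ¬T = F
D ↓ ¬N = T ↓ F = F
Thus (B) is false.

(C): In symbols: N ∧ ¬M

¬M = ¬F = T
N ∧ ¬M = T ∧ T = T
So (C) is true.

True statements: 1 ((C)).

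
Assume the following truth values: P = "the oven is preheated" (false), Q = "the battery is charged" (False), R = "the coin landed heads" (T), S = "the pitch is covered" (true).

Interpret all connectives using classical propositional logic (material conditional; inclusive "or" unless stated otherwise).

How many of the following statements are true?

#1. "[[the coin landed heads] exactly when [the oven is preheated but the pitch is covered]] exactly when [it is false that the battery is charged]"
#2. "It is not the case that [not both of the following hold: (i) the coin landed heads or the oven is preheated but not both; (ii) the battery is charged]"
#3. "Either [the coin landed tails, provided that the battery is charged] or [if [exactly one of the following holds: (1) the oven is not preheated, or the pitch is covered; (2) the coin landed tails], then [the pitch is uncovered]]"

1

#1: Parsed as (R ↔ (P ∧ S)) ↔ ¬Q

P ∧ S = F ∧ T = F
R ↔ (P ∧ S) = T ↔ F = F
¬Q = ¬F = T
(R ↔ (P ∧ S)) ↔ ¬Q = F ↔ T = F
Thus #1 is false.

#2: Parsed as ¬((R ⊕ P) ↑ Q)

R ⊕ P = T ⊕ F = T
(R ⊕ P) ↑ Q = T ↑ F = T
¬((R ⊕ P) ↑ Q) = ¬T = F
So #2 is false.

#3: Formalization: (Q → ¬R) ∨ (((¬P ∨ S) ⊕ ¬R) → ¬S)

¬R = ¬T = F
Q → ¬R = F → F = T
¬P = ¬F = T
¬P ∨ S = T ∨ T = T
¬R = ¬T = F
(¬P ∨ S) ⊕ ¬R = T ⊕ F = T
¬S = ¬T = F
((¬P ∨ S) ⊕ ¬R) → ¬S = T → F = F
(Q → ¬R) ∨ (((¬P ∨ S) ⊕ ¬R) → ¬S) = T ∨ F = T
So #3 is true.

Count: 1.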